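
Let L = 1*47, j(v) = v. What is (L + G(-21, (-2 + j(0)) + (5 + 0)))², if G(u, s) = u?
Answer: 676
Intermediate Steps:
L = 47
(L + G(-21, (-2 + j(0)) + (5 + 0)))² = (47 - 21)² = 26² = 676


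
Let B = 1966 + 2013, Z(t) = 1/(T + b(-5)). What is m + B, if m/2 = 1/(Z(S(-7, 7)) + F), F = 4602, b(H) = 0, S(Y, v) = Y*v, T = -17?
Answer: 311289141/78233 ≈ 3979.0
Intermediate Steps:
Z(t) = -1/17 (Z(t) = 1/(-17 + 0) = 1/(-17) = -1/17)
m = 34/78233 (m = 2/(-1/17 + 4602) = 2/(78233/17) = 2*(17/78233) = 34/78233 ≈ 0.00043460)
B = 3979
m + B = 34/78233 + 3979 = 311289141/78233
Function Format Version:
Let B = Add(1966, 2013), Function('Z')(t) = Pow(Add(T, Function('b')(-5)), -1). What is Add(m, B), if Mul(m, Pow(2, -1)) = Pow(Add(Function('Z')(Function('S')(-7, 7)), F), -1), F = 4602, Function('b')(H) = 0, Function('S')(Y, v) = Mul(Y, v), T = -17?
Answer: Rational(311289141, 78233) ≈ 3979.0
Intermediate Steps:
Function('Z')(t) = Rational(-1, 17) (Function('Z')(t) = Pow(Add(-17, 0), -1) = Pow(-17, -1) = Rational(-1, 17))
m = Rational(34, 78233) (m = Mul(2, Pow(Add(Rational(-1, 17), 4602), -1)) = Mul(2, Pow(Rational(78233, 17), -1)) = Mul(2, Rational(17, 78233)) = Rational(34, 78233) ≈ 0.00043460)
B = 3979
Add(m, B) = Add(Rational(34, 78233), 3979) = Rational(311289141, 78233)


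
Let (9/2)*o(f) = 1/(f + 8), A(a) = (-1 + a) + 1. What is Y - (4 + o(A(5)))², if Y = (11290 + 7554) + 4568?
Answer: 320265968/13689 ≈ 23396.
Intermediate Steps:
A(a) = a
Y = 23412 (Y = 18844 + 4568 = 23412)
o(f) = 2/(9*(8 + f)) (o(f) = 2/(9*(f + 8)) = 2/(9*(8 + f)))
Y - (4 + o(A(5)))² = 23412 - (4 + 2/(9*(8 + 5)))² = 23412 - (4 + (2/9)/13)² = 23412 - (4 + (2/9)*(1/13))² = 23412 - (4 + 2/117)² = 23412 - (470/117)² = 23412 - 1*220900/13689 = 23412 - 220900/13689 = 320265968/13689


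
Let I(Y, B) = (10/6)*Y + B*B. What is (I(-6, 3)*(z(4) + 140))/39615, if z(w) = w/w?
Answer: -47/13205 ≈ -0.0035593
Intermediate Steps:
I(Y, B) = B² + 5*Y/3 (I(Y, B) = (10*(⅙))*Y + B² = 5*Y/3 + B² = B² + 5*Y/3)
z(w) = 1
(I(-6, 3)*(z(4) + 140))/39615 = ((3² + (5/3)*(-6))*(1 + 140))/39615 = ((9 - 10)*141)*(1/39615) = -1*141*(1/39615) = -141*1/39615 = -47/13205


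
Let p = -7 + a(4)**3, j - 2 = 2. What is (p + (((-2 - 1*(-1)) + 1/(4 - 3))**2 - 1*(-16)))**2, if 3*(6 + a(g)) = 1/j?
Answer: 117209684881/2985984 ≈ 39253.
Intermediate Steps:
j = 4 (j = 2 + 2 = 4)
a(g) = -71/12 (a(g) = -6 + (1/3)/4 = -6 + (1/3)*(1/4) = -6 + 1/12 = -71/12)
p = -370007/1728 (p = -7 + (-71/12)**3 = -7 - 357911/1728 = -370007/1728 ≈ -214.12)
(p + (((-2 - 1*(-1)) + 1/(4 - 3))**2 - 1*(-16)))**2 = (-370007/1728 + (((-2 - 1*(-1)) + 1/(4 - 3))**2 - 1*(-16)))**2 = (-370007/1728 + (((-2 + 1) + 1/1)**2 + 16))**2 = (-370007/1728 + ((-1 + 1)**2 + 16))**2 = (-370007/1728 + (0**2 + 16))**2 = (-370007/1728 + (0 + 16))**2 = (-370007/1728 + 16)**2 = (-342359/1728)**2 = 117209684881/2985984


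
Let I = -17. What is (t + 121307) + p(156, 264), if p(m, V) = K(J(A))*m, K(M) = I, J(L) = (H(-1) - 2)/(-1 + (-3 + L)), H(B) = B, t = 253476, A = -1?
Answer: 372131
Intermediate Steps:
J(L) = -3/(-4 + L) (J(L) = (-1 - 2)/(-1 + (-3 + L)) = -3/(-4 + L))
K(M) = -17
p(m, V) = -17*m
(t + 121307) + p(156, 264) = (253476 + 121307) - 17*156 = 374783 - 2652 = 372131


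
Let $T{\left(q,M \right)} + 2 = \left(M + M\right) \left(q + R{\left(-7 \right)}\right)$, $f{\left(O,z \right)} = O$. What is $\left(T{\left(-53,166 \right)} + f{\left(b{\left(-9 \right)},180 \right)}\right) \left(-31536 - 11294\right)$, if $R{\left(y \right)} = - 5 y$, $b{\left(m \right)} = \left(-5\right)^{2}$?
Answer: $254966990$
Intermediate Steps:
$b{\left(m \right)} = 25$
$T{\left(q,M \right)} = -2 + 2 M \left(35 + q\right)$ ($T{\left(q,M \right)} = -2 + \left(M + M\right) \left(q - -35\right) = -2 + 2 M \left(q + 35\right) = -2 + 2 M \left(35 + q\right)$)
$\left(T{\left(-53,166 \right)} + f{\left(b{\left(-9 \right)},180 \right)}\right) \left(-31536 - 11294\right) = \left(\left(-2 + 70 \cdot 166 + 2 \cdot 166 \left(-53\right)\right) + 25\right) \left(-31536 - 11294\right) = \left(\left(-2 + 11620 - 17596\right) + 25\right) \left(-42830\right) = \left(-5978 + 25\right) \left(-42830\right) = \left(-5953\right) \left(-42830\right) = 254966990$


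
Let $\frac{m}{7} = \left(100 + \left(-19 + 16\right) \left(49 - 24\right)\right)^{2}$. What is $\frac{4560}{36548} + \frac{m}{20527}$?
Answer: $\frac{63375155}{187555199} \approx 0.3379$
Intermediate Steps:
$m = 4375$ ($m = 7 \left(100 + \left(-19 + 16\right) \left(49 - 24\right)\right)^{2} = 7 \left(100 - 75\right)^{2} = 7 \cdot 25^{2} = 7 \cdot 625 = 4375$)
$\frac{4560}{36548} + \frac{m}{20527} = \frac{4560}{36548} + \frac{4375}{20527} = 4560 \cdot \frac{1}{36548} + 4375 \cdot \frac{1}{20527} = \frac{1140}{9137} + \frac{4375}{20527} = \frac{63375155}{187555199}$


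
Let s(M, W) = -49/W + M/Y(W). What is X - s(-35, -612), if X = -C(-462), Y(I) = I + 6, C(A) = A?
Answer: 28548625/61812 ≈ 461.86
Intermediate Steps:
Y(I) = 6 + I
X = 462 (X = -1*(-462) = 462)
s(M, W) = -49/W + M/(6 + W)
X - s(-35, -612) = 462 - (-49/(-612) - 35/(6 - 612)) = 462 - (-49*(-1/612) - 35/(-606)) = 462 - (49/612 - 35*(-1/606)) = 462 - (49/612 + 35/606) = 462 - 1*8519/61812 = 462 - 8519/61812 = 28548625/61812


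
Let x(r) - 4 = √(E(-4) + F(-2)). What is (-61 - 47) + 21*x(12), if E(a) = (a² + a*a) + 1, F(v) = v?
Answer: -24 + 21*√31 ≈ 92.923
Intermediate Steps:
E(a) = 1 + 2*a² (E(a) = (a² + a²) + 1 = 2*a² + 1 = 1 + 2*a²)
x(r) = 4 + √31 (x(r) = 4 + √((1 + 2*(-4)²) - 2) = 4 + √((1 + 2*16) - 2) = 4 + √((1 + 32) - 2) = 4 + √(33 - 2) = 4 + √31)
(-61 - 47) + 21*x(12) = (-61 - 47) + 21*(4 + √31) = -108 + (84 + 21*√31) = -24 + 21*√31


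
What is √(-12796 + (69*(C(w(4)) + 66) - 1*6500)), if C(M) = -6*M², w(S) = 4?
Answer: 3*I*√2374 ≈ 146.17*I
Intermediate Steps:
√(-12796 + (69*(C(w(4)) + 66) - 1*6500)) = √(-12796 + (69*(-6*4² + 66) - 1*6500)) = √(-12796 + (69*(-6*16 + 66) - 6500)) = √(-12796 + (69*(-96 + 66) - 6500)) = √(-12796 + (69*(-30) - 6500)) = √(-12796 + (-2070 - 6500)) = √(-12796 - 8570) = √(-21366) = 3*I*√2374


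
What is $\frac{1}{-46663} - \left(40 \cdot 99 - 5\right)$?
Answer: $- \frac{184552166}{46663} \approx -3955.0$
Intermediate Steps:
$\frac{1}{-46663} - \left(40 \cdot 99 - 5\right) = - \frac{1}{46663} - \left(3960 - 5\right) = - \frac{1}{46663} - 3955 = - \frac{184552166}{46663}$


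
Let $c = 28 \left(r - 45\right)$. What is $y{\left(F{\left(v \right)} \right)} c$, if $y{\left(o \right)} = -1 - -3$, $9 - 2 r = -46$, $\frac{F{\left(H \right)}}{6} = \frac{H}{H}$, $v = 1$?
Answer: $-980$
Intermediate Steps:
$F{\left(H \right)} = 6$ ($F{\left(H \right)} = 6 \frac{H}{H} = 6 \cdot 1 = 6$)
$r = \frac{55}{2}$ ($r = \frac{9}{2} - -23 = \frac{9}{2} + 23 = \frac{55}{2} \approx 27.5$)
$y{\left(o \right)} = 2$ ($y{\left(o \right)} = -1 + 3 = 2$)
$c = -490$ ($c = 28 \left(\frac{55}{2} - 45\right) = 28 \left(- \frac{35}{2}\right) = -490$)
$y{\left(F{\left(v \right)} \right)} c = 2 \left(-490\right) = -980$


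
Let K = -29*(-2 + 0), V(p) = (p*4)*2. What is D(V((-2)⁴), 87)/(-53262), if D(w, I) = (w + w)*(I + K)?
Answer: -18560/26631 ≈ -0.69693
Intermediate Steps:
V(p) = 8*p (V(p) = (4*p)*2 = 8*p)
K = 58 (K = -29*(-2) = 58)
D(w, I) = 2*w*(58 + I) (D(w, I) = (w + w)*(I + 58) = (2*w)*(58 + I) = 2*w*(58 + I))
D(V((-2)⁴), 87)/(-53262) = (2*(8*(-2)⁴)*(58 + 87))/(-53262) = (2*(8*16)*145)*(-1/53262) = (2*128*145)*(-1/53262) = 37120*(-1/53262) = -18560/26631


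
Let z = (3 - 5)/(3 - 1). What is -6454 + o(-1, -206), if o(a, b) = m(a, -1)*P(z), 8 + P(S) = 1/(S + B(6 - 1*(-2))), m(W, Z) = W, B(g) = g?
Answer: -45123/7 ≈ -6446.1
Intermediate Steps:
z = -1 (z = -2/2 = -2*1/2 = -1)
P(S) = -8 + 1/(8 + S) (P(S) = -8 + 1/(S + (6 - 1*(-2))) = -8 + 1/(S + (6 + 2)) = -8 + 1/(S + 8) = -8 + 1/(8 + S))
o(a, b) = -55*a/7 (o(a, b) = a*((-63 - 8*(-1))/(8 - 1)) = a*((-63 + 8)/7) = a*((1/7)*(-55)) = a*(-55/7) = -55*a/7)
-6454 + o(-1, -206) = -6454 - 55/7*(-1) = -6454 + 55/7 = -45123/7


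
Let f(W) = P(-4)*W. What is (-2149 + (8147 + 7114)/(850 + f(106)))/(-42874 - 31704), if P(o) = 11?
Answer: 1439041/50116416 ≈ 0.028714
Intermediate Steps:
f(W) = 11*W
(-2149 + (8147 + 7114)/(850 + f(106)))/(-42874 - 31704) = (-2149 + (8147 + 7114)/(850 + 11*106))/(-42874 - 31704) = (-2149 + 15261/(850 + 1166))/(-74578) = (-2149 + 15261/2016)*(-1/74578) = (-2149 + 15261*(1/2016))*(-1/74578) = (-2149 + 5087/672)*(-1/74578) = -1439041/672*(-1/74578) = 1439041/50116416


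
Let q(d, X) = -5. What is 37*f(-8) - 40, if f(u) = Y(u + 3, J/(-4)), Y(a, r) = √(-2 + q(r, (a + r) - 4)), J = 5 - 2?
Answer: -40 + 37*I*√7 ≈ -40.0 + 97.893*I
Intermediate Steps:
J = 3
Y(a, r) = I*√7 (Y(a, r) = √(-2 - 5) = √(-7) = I*√7)
f(u) = I*√7
37*f(-8) - 40 = 37*(I*√7) - 40 = 37*I*√7 - 40 = -40 + 37*I*√7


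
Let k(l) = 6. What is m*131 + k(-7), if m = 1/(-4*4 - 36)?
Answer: 181/52 ≈ 3.4808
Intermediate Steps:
m = -1/52 (m = 1/(-16 - 36) = 1/(-52) = -1/52 ≈ -0.019231)
m*131 + k(-7) = -1/52*131 + 6 = -131/52 + 6 = 181/52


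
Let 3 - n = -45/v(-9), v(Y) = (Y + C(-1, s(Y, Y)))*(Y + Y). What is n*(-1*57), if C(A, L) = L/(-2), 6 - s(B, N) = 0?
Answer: -1463/8 ≈ -182.88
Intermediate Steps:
s(B, N) = 6 (s(B, N) = 6 - 1*0 = 6 + 0 = 6)
C(A, L) = -L/2 (C(A, L) = L*(-½) = -L/2)
v(Y) = 2*Y*(-3 + Y) (v(Y) = (Y - ½*6)*(Y + Y) = (Y - 3)*(2*Y) = (-3 + Y)*(2*Y) = 2*Y*(-3 + Y))
n = 77/24 (n = 3 - (-45)/(2*(-9)*(-3 - 9)) = 3 - (-45)/(2*(-9)*(-12)) = 3 - (-45)/216 = 3 - 1*(-5/24) = 3 + 5/24 = 77/24 ≈ 3.2083)
n*(-1*57) = 77*(-1*57)/24 = (77/24)*(-57) = -1463/8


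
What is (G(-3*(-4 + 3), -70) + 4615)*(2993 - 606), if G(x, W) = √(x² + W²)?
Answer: 11016005 + 2387*√4909 ≈ 1.1183e+7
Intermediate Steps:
G(x, W) = √(W² + x²)
(G(-3*(-4 + 3), -70) + 4615)*(2993 - 606) = (√((-70)² + (-3*(-4 + 3))²) + 4615)*(2993 - 606) = (√(4900 + (-3*(-1))²) + 4615)*2387 = (√(4900 + 3²) + 4615)*2387 = (√(4900 + 9) + 4615)*2387 = (√4909 + 4615)*2387 = (4615 + √4909)*2387 = 11016005 + 2387*√4909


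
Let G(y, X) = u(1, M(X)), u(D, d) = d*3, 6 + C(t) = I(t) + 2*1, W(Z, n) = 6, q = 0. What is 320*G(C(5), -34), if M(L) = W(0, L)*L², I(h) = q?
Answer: 6658560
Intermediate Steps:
I(h) = 0
C(t) = -4 (C(t) = -6 + (0 + 2*1) = -6 + (0 + 2) = -6 + 2 = -4)
M(L) = 6*L²
u(D, d) = 3*d
G(y, X) = 18*X² (G(y, X) = 3*(6*X²) = 18*X²)
320*G(C(5), -34) = 320*(18*(-34)²) = 320*(18*1156) = 320*20808 = 6658560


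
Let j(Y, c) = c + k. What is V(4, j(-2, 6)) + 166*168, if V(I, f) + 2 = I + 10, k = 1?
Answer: 27900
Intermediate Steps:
j(Y, c) = 1 + c (j(Y, c) = c + 1 = 1 + c)
V(I, f) = 8 + I (V(I, f) = -2 + (I + 10) = -2 + (10 + I) = 8 + I)
V(4, j(-2, 6)) + 166*168 = (8 + 4) + 166*168 = 12 + 27888 = 27900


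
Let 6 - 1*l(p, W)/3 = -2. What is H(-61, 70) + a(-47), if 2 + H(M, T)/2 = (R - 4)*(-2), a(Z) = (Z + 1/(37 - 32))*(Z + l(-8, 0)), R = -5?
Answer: 5542/5 ≈ 1108.4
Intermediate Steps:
l(p, W) = 24 (l(p, W) = 18 - 3*(-2) = 18 + 6 = 24)
a(Z) = (24 + Z)*(1/5 + Z) (a(Z) = (Z + 1/(37 - 32))*(Z + 24) = (Z + 1/5)*(24 + Z) = (1/5 + Z)*(24 + Z) = (24 + Z)*(1/5 + Z))
H(M, T) = 32 (H(M, T) = -4 + 2*((-5 - 4)*(-2)) = -4 + 2*(-9*(-2)) = -4 + 2*18 = -4 + 36 = 32)
H(-61, 70) + a(-47) = 32 + (24/5 + (-47)**2 + (121/5)*(-47)) = 32 + (24/5 + 2209 - 5687/5) = 32 + 5382/5 = 5542/5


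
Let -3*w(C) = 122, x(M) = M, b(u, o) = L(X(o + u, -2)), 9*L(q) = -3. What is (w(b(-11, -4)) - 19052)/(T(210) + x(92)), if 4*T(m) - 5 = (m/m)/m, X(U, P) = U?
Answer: -16037840/78331 ≈ -204.74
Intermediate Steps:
L(q) = -1/3 (L(q) = (1/9)*(-3) = -1/3)
b(u, o) = -1/3
T(m) = 5/4 + 1/(4*m) (T(m) = 5/4 + ((m/m)/m)/4 = 5/4 + (1/m)/4 = 5/4 + 1/(4*m))
w(C) = -122/3 (w(C) = -1/3*122 = -122/3)
(w(b(-11, -4)) - 19052)/(T(210) + x(92)) = (-122/3 - 19052)/((1/4)*(1 + 5*210)/210 + 92) = -57278/(3*((1/4)*(1/210)*(1 + 1050) + 92)) = -57278/(3*((1/4)*(1/210)*1051 + 92)) = -57278/(3*(1051/840 + 92)) = -57278/(3*78331/840) = -57278/3*840/78331 = -16037840/78331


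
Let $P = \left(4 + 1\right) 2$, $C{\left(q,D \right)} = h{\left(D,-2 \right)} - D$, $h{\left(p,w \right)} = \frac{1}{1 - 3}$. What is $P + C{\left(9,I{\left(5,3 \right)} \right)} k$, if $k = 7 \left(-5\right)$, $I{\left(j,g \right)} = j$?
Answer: $\frac{405}{2} \approx 202.5$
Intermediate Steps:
$h{\left(p,w \right)} = - \frac{1}{2}$ ($h{\left(p,w \right)} = \frac{1}{-2} = - \frac{1}{2}$)
$C{\left(q,D \right)} = - \frac{1}{2} - D$
$k = -35$
$P = 10$ ($P = 5 \cdot 2 = 10$)
$P + C{\left(9,I{\left(5,3 \right)} \right)} k = 10 + \left(- \frac{1}{2} - 5\right) \left(-35\right) = 10 - - \frac{385}{2} = 10 + \frac{385}{2} = \frac{405}{2}$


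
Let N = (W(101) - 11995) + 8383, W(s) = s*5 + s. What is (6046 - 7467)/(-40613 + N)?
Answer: 1421/43619 ≈ 0.032578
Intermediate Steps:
W(s) = 6*s (W(s) = 5*s + s = 6*s)
N = -3006 (N = (6*101 - 11995) + 8383 = (606 - 11995) + 8383 = -11389 + 8383 = -3006)
(6046 - 7467)/(-40613 + N) = (6046 - 7467)/(-40613 - 3006) = -1421/(-43619) = -1421*(-1/43619) = 1421/43619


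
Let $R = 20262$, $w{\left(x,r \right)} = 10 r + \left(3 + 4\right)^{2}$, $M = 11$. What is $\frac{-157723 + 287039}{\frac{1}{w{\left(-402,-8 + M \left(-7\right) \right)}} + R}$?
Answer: $\frac{103582116}{16229861} \approx 6.3822$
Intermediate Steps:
$w{\left(x,r \right)} = 49 + 10 r$ ($w{\left(x,r \right)} = 10 r + 7^{2} = 10 r + 49 = 49 + 10 r$)
$\frac{-157723 + 287039}{\frac{1}{w{\left(-402,-8 + M \left(-7\right) \right)}} + R} = \frac{-157723 + 287039}{\frac{1}{49 + 10 \left(-8 + 11 \left(-7\right)\right)} + 20262} = \frac{129316}{\frac{1}{49 + 10 \left(-8 - 77\right)} + 20262} = \frac{129316}{\frac{1}{49 + 10 \left(-85\right)} + 20262} = \frac{129316}{\frac{1}{49 - 850} + 20262} = \frac{129316}{\frac{1}{-801} + 20262} = \frac{129316}{- \frac{1}{801} + 20262} = \frac{129316}{\frac{16229861}{801}} = 129316 \cdot \frac{801}{16229861} = \frac{103582116}{16229861}$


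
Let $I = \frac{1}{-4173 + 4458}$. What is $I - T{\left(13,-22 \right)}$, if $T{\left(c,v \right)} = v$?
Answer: $\frac{6271}{285} \approx 22.004$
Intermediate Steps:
$I = \frac{1}{285} \approx 0.0035088$
$I - T{\left(13,-22 \right)} = \frac{1}{285} - -22 = \frac{1}{285} + 22 = \frac{6271}{285}$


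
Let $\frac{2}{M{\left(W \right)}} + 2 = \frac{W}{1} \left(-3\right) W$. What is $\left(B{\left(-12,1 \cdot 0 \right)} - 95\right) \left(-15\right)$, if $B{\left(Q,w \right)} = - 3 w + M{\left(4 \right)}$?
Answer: $\frac{7128}{5} \approx 1425.6$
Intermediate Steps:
$M{\left(W \right)} = \frac{2}{-2 - 3 W^{2}}$ ($M{\left(W \right)} = \frac{2}{-2 + \frac{W}{1} \left(-3\right) W} = \frac{2}{-2 + W 1 \left(-3\right) W} = \frac{2}{-2 + W \left(-3\right) W} = \frac{2}{-2 + - 3 W W} = \frac{2}{-2 - 3 W^{2}}$)
$B{\left(Q,w \right)} = - \frac{1}{25} - 3 w$ ($B{\left(Q,w \right)} = - 3 w - \frac{2}{2 + 3 \cdot 4^{2}} = - 3 w - \frac{2}{2 + 3 \cdot 16} = - 3 w - \frac{2}{2 + 48} = - 3 w - \frac{2}{50} = - 3 w - \frac{1}{25} = - \frac{1}{25} - 3 w$)
$\left(B{\left(-12,1 \cdot 0 \right)} - 95\right) \left(-15\right) = \left(\left(- \frac{1}{25} - 3 \cdot 1 \cdot 0\right) - 95\right) \left(-15\right) = \left(\left(- \frac{1}{25} - 0\right) - 95\right) \left(-15\right) = \left(\left(- \frac{1}{25} + 0\right) - 95\right) \left(-15\right) = \left(- \frac{1}{25} - 95\right) \left(-15\right) = \left(- \frac{2376}{25}\right) \left(-15\right) = \frac{7128}{5}$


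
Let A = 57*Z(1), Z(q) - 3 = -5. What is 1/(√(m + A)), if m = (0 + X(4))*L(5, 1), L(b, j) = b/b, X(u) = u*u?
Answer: -I*√2/14 ≈ -0.10102*I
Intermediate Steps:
Z(q) = -2 (Z(q) = 3 - 5 = -2)
X(u) = u²
L(b, j) = 1
m = 16 (m = (0 + 4²)*1 = (0 + 16)*1 = 16*1 = 16)
A = -114 (A = 57*(-2) = -114)
1/(√(m + A)) = 1/(√(16 - 114)) = 1/(√(-98)) = 1/(7*I*√2) = -I*√2/14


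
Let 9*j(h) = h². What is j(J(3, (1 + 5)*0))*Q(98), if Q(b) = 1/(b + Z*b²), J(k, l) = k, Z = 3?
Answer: 1/28910 ≈ 3.4590e-5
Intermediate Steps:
Q(b) = 1/(b + 3*b²)
j(h) = h²/9
j(J(3, (1 + 5)*0))*Q(98) = ((⅑)*3²)*(1/(98*(1 + 3*98))) = ((⅑)*9)*(1/(98*(1 + 294))) = 1*((1/98)/295) = 1*((1/98)*(1/295)) = 1*(1/28910) = 1/28910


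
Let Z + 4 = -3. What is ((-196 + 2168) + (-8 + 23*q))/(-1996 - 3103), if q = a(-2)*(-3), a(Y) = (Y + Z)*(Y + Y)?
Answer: 520/5099 ≈ 0.10198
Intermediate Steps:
Z = -7 (Z = -4 - 3 = -7)
a(Y) = 2*Y*(-7 + Y) (a(Y) = (Y - 7)*(Y + Y) = (-7 + Y)*(2*Y) = 2*Y*(-7 + Y))
q = -108 (q = (2*(-2)*(-7 - 2))*(-3) = (2*(-2)*(-9))*(-3) = 36*(-3) = -108)
((-196 + 2168) + (-8 + 23*q))/(-1996 - 3103) = ((-196 + 2168) + (-8 + 23*(-108)))/(-1996 - 3103) = (1972 + (-8 - 2484))/(-5099) = (1972 - 2492)*(-1/5099) = -520*(-1/5099) = 520/5099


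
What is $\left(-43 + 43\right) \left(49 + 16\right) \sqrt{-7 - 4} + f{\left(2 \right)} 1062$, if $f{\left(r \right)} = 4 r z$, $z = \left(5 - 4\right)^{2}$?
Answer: $8496$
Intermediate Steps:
$z = 1$ ($z = 1^{2} = 1$)
$f{\left(r \right)} = 4 r$ ($f{\left(r \right)} = 4 r 1 = 4 r$)
$\left(-43 + 43\right) \left(49 + 16\right) \sqrt{-7 - 4} + f{\left(2 \right)} 1062 = \left(-43 + 43\right) \left(49 + 16\right) \sqrt{-7 - 4} + 4 \cdot 2 \cdot 1062 = 0 \cdot 65 \sqrt{-11} + 8 \cdot 1062 = 0 i \sqrt{11} + 8496 = 0 + 8496 = 8496$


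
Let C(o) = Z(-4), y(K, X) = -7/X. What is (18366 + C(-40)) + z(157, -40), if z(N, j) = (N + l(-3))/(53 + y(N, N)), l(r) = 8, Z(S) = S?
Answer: 152687573/8314 ≈ 18365.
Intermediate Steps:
C(o) = -4
z(N, j) = (8 + N)/(53 - 7/N) (z(N, j) = (N + 8)/(53 - 7/N) = (8 + N)/(53 - 7/N))
(18366 + C(-40)) + z(157, -40) = (18366 - 4) + 157*(8 + 157)/(-7 + 53*157) = 18362 + 157*165/(-7 + 8321) = 18362 + 157*165/8314 = 18362 + 157*(1/8314)*165 = 18362 + 25905/8314 = 152687573/8314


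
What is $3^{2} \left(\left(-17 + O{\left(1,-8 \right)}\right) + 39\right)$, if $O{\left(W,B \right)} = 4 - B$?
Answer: $306$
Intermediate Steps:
$3^{2} \left(\left(-17 + O{\left(1,-8 \right)}\right) + 39\right) = 3^{2} \left(\left(-17 + \left(4 - -8\right)\right) + 39\right) = 9 \left(\left(-17 + \left(4 + 8\right)\right) + 39\right) = 9 \left(\left(-17 + 12\right) + 39\right) = 9 \left(-5 + 39\right) = 9 \cdot 34 = 306$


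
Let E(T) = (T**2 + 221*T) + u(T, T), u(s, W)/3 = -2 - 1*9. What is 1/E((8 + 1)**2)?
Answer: 1/24429 ≈ 4.0935e-5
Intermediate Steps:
u(s, W) = -33 (u(s, W) = 3*(-2 - 1*9) = 3*(-2 - 9) = 3*(-11) = -33)
E(T) = -33 + T**2 + 221*T (E(T) = (T**2 + 221*T) - 33 = -33 + T**2 + 221*T)
1/E((8 + 1)**2) = 1/(-33 + ((8 + 1)**2)**2 + 221*(8 + 1)**2) = 1/(-33 + (9**2)**2 + 221*9**2) = 1/(-33 + 81**2 + 221*81) = 1/(-33 + 6561 + 17901) = 1/24429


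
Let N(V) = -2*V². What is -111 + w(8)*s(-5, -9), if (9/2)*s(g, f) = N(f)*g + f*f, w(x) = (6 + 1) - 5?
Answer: 285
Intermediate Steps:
w(x) = 2 (w(x) = 7 - 5 = 2)
s(g, f) = 2*f²/9 - 4*g*f²/9 (s(g, f) = 2*((-2*f²)*g + f*f)/9 = 2*(-2*g*f² + f²)/9 = 2*(f² - 2*g*f²)/9 = 2*f²/9 - 4*g*f²/9)
-111 + w(8)*s(-5, -9) = -111 + 2*((2/9)*(-9)²*(1 - 2*(-5))) = -111 + 2*((2/9)*81*(1 + 10)) = -111 + 2*((2/9)*81*11) = -111 + 2*198 = -111 + 396 = 285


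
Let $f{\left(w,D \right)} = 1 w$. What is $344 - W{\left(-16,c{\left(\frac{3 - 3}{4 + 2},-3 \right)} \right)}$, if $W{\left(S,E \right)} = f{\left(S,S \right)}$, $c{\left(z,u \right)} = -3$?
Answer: $360$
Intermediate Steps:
$f{\left(w,D \right)} = w$
$W{\left(S,E \right)} = S$
$344 - W{\left(-16,c{\left(\frac{3 - 3}{4 + 2},-3 \right)} \right)} = 344 - -16 = 344 + 16 = 360$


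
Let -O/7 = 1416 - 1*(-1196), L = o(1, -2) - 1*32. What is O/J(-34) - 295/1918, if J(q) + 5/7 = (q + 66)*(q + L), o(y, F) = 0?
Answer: 241118229/28365302 ≈ 8.5005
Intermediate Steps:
L = -32 (L = 0 - 1*32 = 0 - 32 = -32)
O = -18284 (O = -7*(1416 - 1*(-1196)) = -7*(1416 + 1196) = -7*2612 = -18284)
J(q) = -5/7 + (-32 + q)*(66 + q) (J(q) = -5/7 + (q + 66)*(q - 32) = -5/7 + (66 + q)*(-32 + q) = -5/7 + (-32 + q)*(66 + q))
O/J(-34) - 295/1918 = -18284/(-14789/7 + (-34)² + 34*(-34)) - 295/1918 = -18284/(-14789/7 + 1156 - 1156) - 295*1/1918 = -18284/(-14789/7) - 295/1918 = -18284*(-7/14789) - 295/1918 = 127988/14789 - 295/1918 = 241118229/28365302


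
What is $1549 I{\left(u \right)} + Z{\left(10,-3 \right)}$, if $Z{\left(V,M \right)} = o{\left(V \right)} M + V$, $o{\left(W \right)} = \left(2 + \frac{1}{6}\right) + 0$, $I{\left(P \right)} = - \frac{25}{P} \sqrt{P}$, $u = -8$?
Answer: $\frac{7}{2} + \frac{38725 i \sqrt{2}}{4} \approx 3.5 + 13691.0 i$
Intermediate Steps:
$I{\left(P \right)} = - \frac{25}{\sqrt{P}}$
$o{\left(W \right)} = \frac{13}{6}$ ($o{\left(W \right)} = \left(2 + \frac{1}{6}\right) + 0 = \frac{13}{6} + 0 = \frac{13}{6}$)
$Z{\left(V,M \right)} = V + \frac{13 M}{6}$ ($Z{\left(V,M \right)} = \frac{13 M}{6} + V = V + \frac{13 M}{6}$)
$1549 I{\left(u \right)} + Z{\left(10,-3 \right)} = 1549 \left(- \frac{25}{2 i \sqrt{2}}\right) + \left(10 + \frac{13}{6} \left(-3\right)\right) = 1549 \left(- 25 \left(- \frac{i \sqrt{2}}{4}\right)\right) + \left(10 - \frac{13}{2}\right) = 1549 \frac{25 i \sqrt{2}}{4} + \frac{7}{2} = \frac{38725 i \sqrt{2}}{4} + \frac{7}{2} = \frac{7}{2} + \frac{38725 i \sqrt{2}}{4}$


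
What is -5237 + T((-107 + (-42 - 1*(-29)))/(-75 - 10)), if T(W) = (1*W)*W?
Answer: -1512917/289 ≈ -5235.0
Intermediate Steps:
T(W) = W**2 (T(W) = W*W = W**2)
-5237 + T((-107 + (-42 - 1*(-29)))/(-75 - 10)) = -5237 + ((-107 + (-42 - 1*(-29)))/(-75 - 10))**2 = -5237 + ((-107 + (-42 + 29))/(-85))**2 = -5237 + ((-107 - 13)*(-1/85))**2 = -5237 + (-120*(-1/85))**2 = -5237 + (24/17)**2 = -5237 + 576/289 = -1512917/289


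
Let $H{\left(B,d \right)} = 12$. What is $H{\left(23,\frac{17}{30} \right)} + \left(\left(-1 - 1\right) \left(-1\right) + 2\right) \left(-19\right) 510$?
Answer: $-38748$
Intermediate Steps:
$H{\left(23,\frac{17}{30} \right)} + \left(\left(-1 - 1\right) \left(-1\right) + 2\right) \left(-19\right) 510 = 12 + \left(\left(-1 - 1\right) \left(-1\right) + 2\right) \left(-19\right) 510 = 12 + \left(\left(-2\right) \left(-1\right) + 2\right) \left(-19\right) 510 = 12 + \left(2 + 2\right) \left(-19\right) 510 = 12 + 4 \left(-19\right) 510 = 12 - 38760 = -38748$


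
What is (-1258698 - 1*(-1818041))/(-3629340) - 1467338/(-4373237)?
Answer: 261757181239/1442905815780 ≈ 0.18141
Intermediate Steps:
(-1258698 - 1*(-1818041))/(-3629340) - 1467338/(-4373237) = (-1258698 + 1818041)*(-1/3629340) - 1467338*(-1/4373237) = 559343*(-1/3629340) + 1467338/4373237 = -559343/3629340 + 1467338/4373237 = 261757181239/1442905815780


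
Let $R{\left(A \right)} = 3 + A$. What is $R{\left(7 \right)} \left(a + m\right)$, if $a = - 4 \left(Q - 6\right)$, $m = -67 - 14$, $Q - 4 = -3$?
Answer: $-610$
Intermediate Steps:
$Q = 1$ ($Q = 4 - 3 = 1$)
$m = -81$ ($m = -67 - 14 = -81$)
$a = 20$ ($a = - 4 \left(1 - 6\right) = \left(-4\right) \left(-5\right) = 20$)
$R{\left(7 \right)} \left(a + m\right) = \left(3 + 7\right) \left(20 - 81\right) = 10 \left(-61\right) = -610$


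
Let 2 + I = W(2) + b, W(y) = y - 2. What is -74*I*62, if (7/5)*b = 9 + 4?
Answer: -233988/7 ≈ -33427.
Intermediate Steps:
b = 65/7 (b = 5*(9 + 4)/7 = (5/7)*13 = 65/7 ≈ 9.2857)
W(y) = -2 + y
I = 51/7 (I = -2 + ((-2 + 2) + 65/7) = -2 + (0 + 65/7) = -2 + 65/7 = 51/7 ≈ 7.2857)
-74*I*62 = -74*51/7*62 = -3774/7*62 = -233988/7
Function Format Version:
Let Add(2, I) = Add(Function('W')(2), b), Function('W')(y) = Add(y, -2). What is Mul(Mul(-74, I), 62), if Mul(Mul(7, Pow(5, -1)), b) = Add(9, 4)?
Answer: Rational(-233988, 7) ≈ -33427.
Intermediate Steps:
b = Rational(65, 7) (b = Mul(Rational(5, 7), Add(9, 4)) = Mul(Rational(5, 7), 13) = Rational(65, 7) ≈ 9.2857)
Function('W')(y) = Add(-2, y)
I = Rational(51, 7) (I = Add(-2, Add(Add(-2, 2), Rational(65, 7))) = Add(-2, Add(0, Rational(65, 7))) = Add(-2, Rational(65, 7)) = Rational(51, 7) ≈ 7.2857)
Mul(Mul(-74, I), 62) = Mul(Mul(-74, Rational(51, 7)), 62) = Mul(Rational(-3774, 7), 62) = Rational(-233988, 7)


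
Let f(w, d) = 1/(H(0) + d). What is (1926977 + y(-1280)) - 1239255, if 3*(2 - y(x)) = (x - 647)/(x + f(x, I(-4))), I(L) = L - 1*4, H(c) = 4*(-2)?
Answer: 42255794900/61443 ≈ 6.8772e+5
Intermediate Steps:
H(c) = -8
I(L) = -4 + L (I(L) = L - 4 = -4 + L)
f(w, d) = 1/(-8 + d)
y(x) = 2 - (-647 + x)/(3*(-1/16 + x)) (y(x) = 2 - (x - 647)/(3*(x + 1/(-8 + (-4 - 4)))) = 2 - (-647 + x)/(3*(x + 1/(-8 - 8))) = 2 - (-647 + x)/(3*(x + 1/(-16))) = 2 - (-647 + x)/(3*(x - 1/16)) = 2 - (-647 + x)/(3*(-1/16 + x)))
(1926977 + y(-1280)) - 1239255 = (1926977 + 2*(5173 + 40*(-1280))/(3*(-1 + 16*(-1280)))) - 1239255 = (1926977 + 2*(5173 - 51200)/(3*(-1 - 20480))) - 1239255 = (1926977 + (⅔)*(-46027)/(-20481)) - 1239255 = (1926977 + (⅔)*(-1/20481)*(-46027)) - 1239255 = (1926977 + 92054/61443) - 1239255 = 118399339865/61443 - 1239255 = 42255794900/61443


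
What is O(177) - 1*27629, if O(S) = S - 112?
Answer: -27564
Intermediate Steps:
O(S) = -112 + S
O(177) - 1*27629 = (-112 + 177) - 1*27629 = 65 - 27629 = -27564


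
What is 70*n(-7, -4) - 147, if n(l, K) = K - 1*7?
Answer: -917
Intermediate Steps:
n(l, K) = -7 + K (n(l, K) = K - 7 = -7 + K)
70*n(-7, -4) - 147 = 70*(-7 - 4) - 147 = 70*(-11) - 147 = -770 - 147 = -917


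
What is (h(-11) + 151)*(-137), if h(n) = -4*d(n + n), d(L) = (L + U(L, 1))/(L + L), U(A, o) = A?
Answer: -20139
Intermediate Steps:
d(L) = 1 (d(L) = (L + L)/(L + L) = (2*L)/((2*L)) = (2*L)*(1/(2*L)) = 1)
h(n) = -4 (h(n) = -4*1 = -4)
(h(-11) + 151)*(-137) = (-4 + 151)*(-137) = 147*(-137) = -20139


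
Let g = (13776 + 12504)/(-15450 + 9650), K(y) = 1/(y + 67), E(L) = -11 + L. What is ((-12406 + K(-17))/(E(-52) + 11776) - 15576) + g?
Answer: -264635390681/16983850 ≈ -15582.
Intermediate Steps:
K(y) = 1/(67 + y)
g = -657/145 (g = 26280/(-5800) = 26280*(-1/5800) = -657/145 ≈ -4.5310)
((-12406 + K(-17))/(E(-52) + 11776) - 15576) + g = ((-12406 + 1/(67 - 17))/((-11 - 52) + 11776) - 15576) - 657/145 = ((-12406 + 1/50)/(-63 + 11776) - 15576) - 657/145 = ((-12406 + 1/50)/11713 - 15576) - 657/145 = (-620299/50*1/11713 - 15576) - 657/145 = (-620299/585650 - 15576) - 657/145 = -9122704699/585650 - 657/145 = -264635390681/16983850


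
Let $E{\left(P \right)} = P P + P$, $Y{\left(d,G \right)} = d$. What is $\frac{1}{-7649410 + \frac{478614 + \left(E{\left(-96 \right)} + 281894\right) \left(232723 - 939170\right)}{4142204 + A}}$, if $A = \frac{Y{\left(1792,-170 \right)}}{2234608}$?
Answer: $- \frac{144628159341}{1113498259869760553} \approx -1.2989 \cdot 10^{-7}$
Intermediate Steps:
$E{\left(P \right)} = P + P^{2}$ ($E{\left(P \right)} = P^{2} + P = P + P^{2}$)
$A = \frac{112}{139663}$ ($A = \frac{1792}{2234608} = 1792 \cdot \frac{1}{2234608} = \frac{112}{139663} \approx 0.00080193$)
$\frac{1}{-7649410 + \frac{478614 + \left(E{\left(-96 \right)} + 281894\right) \left(232723 - 939170\right)}{4142204 + A}} = \frac{1}{-7649410 + \frac{478614 + \left(- 96 \left(1 - 96\right) + 281894\right) \left(232723 - 939170\right)}{4142204 + \frac{112}{139663}}} = \frac{1}{-7649410 + \frac{478614 + \left(\left(-96\right) \left(-95\right) + 281894\right) \left(-706447\right)}{\frac{578512637364}{139663}}} = \frac{1}{-7649410 + \left(478614 + \left(9120 + 281894\right) \left(-706447\right)\right) \frac{139663}{578512637364}} = \frac{1}{-7649410 + \left(478614 + 291014 \left(-706447\right)\right) \frac{139663}{578512637364}} = \frac{1}{-7649410 + \left(478614 - 205585967258\right) \frac{139663}{578512637364}} = \frac{1}{-7649410 - \frac{7178171525121743}{144628159341}} = \frac{1}{- \frac{1113498259869760553}{144628159341}} = - \frac{144628159341}{1113498259869760553}$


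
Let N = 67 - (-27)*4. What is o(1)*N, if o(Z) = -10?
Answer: -1750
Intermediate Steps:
N = 175 (N = 67 - 1*(-108) = 67 + 108 = 175)
o(1)*N = -10*175 = -1750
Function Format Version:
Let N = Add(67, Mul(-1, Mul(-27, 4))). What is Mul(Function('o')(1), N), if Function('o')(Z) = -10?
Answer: -1750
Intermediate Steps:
N = 175 (N = Add(67, Mul(-1, -108)) = Add(67, 108) = 175)
Mul(Function('o')(1), N) = Mul(-10, 175) = -1750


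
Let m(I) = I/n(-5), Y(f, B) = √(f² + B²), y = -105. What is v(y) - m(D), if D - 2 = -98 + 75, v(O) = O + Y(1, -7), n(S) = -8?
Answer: -861/8 + 5*√2 ≈ -100.55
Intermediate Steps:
Y(f, B) = √(B² + f²)
v(O) = O + 5*√2 (v(O) = O + √((-7)² + 1²) = O + √(49 + 1) = O + √50 = O + 5*√2)
D = -21 (D = 2 + (-98 + 75) = 2 - 23 = -21)
m(I) = -I/8 (m(I) = I/(-8) = I*(-⅛) = -I/8)
v(y) - m(D) = (-105 + 5*√2) - (-1)*(-21)/8 = (-105 + 5*√2) - 1*21/8 = (-105 + 5*√2) - 21/8 = -861/8 + 5*√2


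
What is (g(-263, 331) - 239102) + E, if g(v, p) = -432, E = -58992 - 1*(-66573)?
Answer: -231953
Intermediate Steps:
E = 7581 (E = -58992 + 66573 = 7581)
(g(-263, 331) - 239102) + E = (-432 - 239102) + 7581 = -239534 + 7581 = -231953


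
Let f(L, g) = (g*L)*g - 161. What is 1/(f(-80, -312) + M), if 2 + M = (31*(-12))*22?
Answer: -1/7795867 ≈ -1.2827e-7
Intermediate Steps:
f(L, g) = -161 + L*g² (f(L, g) = (L*g)*g - 161 = L*g² - 161 = -161 + L*g²)
M = -8186 (M = -2 + (31*(-12))*22 = -2 - 372*22 = -2 - 8184 = -8186)
1/(f(-80, -312) + M) = 1/((-161 - 80*(-312)²) - 8186) = 1/((-161 - 80*97344) - 8186) = 1/((-161 - 7787520) - 8186) = 1/(-7787681 - 8186) = 1/(-7795867) = -1/7795867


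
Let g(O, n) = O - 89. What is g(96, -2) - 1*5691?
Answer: -5684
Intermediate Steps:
g(O, n) = -89 + O
g(96, -2) - 1*5691 = (-89 + 96) - 1*5691 = 7 - 5691 = -5684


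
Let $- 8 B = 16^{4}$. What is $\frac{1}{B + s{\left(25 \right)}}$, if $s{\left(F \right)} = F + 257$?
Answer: $- \frac{1}{7910} \approx -0.00012642$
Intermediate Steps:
$s{\left(F \right)} = 257 + F$
$B = -8192$ ($B = - \frac{16^{4}}{8} = \left(- \frac{1}{8}\right) 65536 = -8192$)
$\frac{1}{B + s{\left(25 \right)}} = \frac{1}{-8192 + \left(257 + 25\right)} = \frac{1}{-8192 + 282} = \frac{1}{-7910} = - \frac{1}{7910}$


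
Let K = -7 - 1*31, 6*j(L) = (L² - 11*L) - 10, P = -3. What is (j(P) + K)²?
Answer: 9604/9 ≈ 1067.1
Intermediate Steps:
j(L) = -5/3 - 11*L/6 + L²/6 (j(L) = ((L² - 11*L) - 10)/6 = (-10 + L² - 11*L)/6 = -5/3 - 11*L/6 + L²/6)
K = -38 (K = -7 - 31 = -38)
(j(P) + K)² = ((-5/3 - 11/6*(-3) + (⅙)*(-3)²) - 38)² = ((-5/3 + 11/2 + (⅙)*9) - 38)² = ((-5/3 + 11/2 + 3/2) - 38)² = (16/3 - 38)² = (-98/3)² = 9604/9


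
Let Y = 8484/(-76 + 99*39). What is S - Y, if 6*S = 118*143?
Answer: 31908593/11355 ≈ 2810.1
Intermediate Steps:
S = 8437/3 (S = (118*143)/6 = (⅙)*16874 = 8437/3 ≈ 2812.3)
Y = 8484/3785 (Y = 8484/(-76 + 3861) = 8484/3785 ≈ 2.2415)
S - Y = 8437/3 - 1*8484/3785 = 8437/3 - 8484/3785 = 31908593/11355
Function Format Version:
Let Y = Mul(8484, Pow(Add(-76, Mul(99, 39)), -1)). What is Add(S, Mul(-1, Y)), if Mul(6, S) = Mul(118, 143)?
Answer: Rational(31908593, 11355) ≈ 2810.1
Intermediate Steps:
S = Rational(8437, 3) (S = Mul(Rational(1, 6), Mul(118, 143)) = Mul(Rational(1, 6), 16874) = Rational(8437, 3) ≈ 2812.3)
Y = Rational(8484, 3785) (Y = Mul(8484, Pow(Add(-76, 3861), -1)) = Mul(8484, Pow(3785, -1)) = Mul(8484, Rational(1, 3785)) = Rational(8484, 3785) ≈ 2.2415)
Add(S, Mul(-1, Y)) = Add(Rational(8437, 3), Mul(-1, Rational(8484, 3785))) = Add(Rational(8437, 3), Rational(-8484, 3785)) = Rational(31908593, 11355)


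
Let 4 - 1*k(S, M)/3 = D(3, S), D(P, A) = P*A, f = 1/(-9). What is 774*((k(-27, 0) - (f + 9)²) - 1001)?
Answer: -5747036/9 ≈ -6.3856e+5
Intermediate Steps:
f = -⅑ ≈ -0.11111
D(P, A) = A*P
k(S, M) = 12 - 9*S (k(S, M) = 12 - 3*S*3 = 12 - 9*S)
774*((k(-27, 0) - (f + 9)²) - 1001) = 774*(((12 - 9*(-27)) - (-⅑ + 9)²) - 1001) = 774*(((12 + 243) - (80/9)²) - 1001) = 774*((255 - 1*6400/81) - 1001) = 774*((255 - 6400/81) - 1001) = 774*(14255/81 - 1001) = 774*(-66826/81) = -5747036/9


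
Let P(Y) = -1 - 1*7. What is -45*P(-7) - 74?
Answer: 286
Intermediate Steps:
P(Y) = -8 (P(Y) = -1 - 7 = -8)
-45*P(-7) - 74 = -45*(-8) - 74 = 360 - 74 = 286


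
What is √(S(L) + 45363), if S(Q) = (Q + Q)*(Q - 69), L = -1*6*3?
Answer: √48495 ≈ 220.22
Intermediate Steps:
L = -18 (L = -6*3 = -18)
S(Q) = 2*Q*(-69 + Q) (S(Q) = (2*Q)*(-69 + Q) = 2*Q*(-69 + Q))
√(S(L) + 45363) = √(2*(-18)*(-69 - 18) + 45363) = √(2*(-18)*(-87) + 45363) = √(3132 + 45363) = √48495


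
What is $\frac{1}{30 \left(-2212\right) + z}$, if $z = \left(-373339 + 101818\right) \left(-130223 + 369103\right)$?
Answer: $- \frac{1}{64861002840} \approx -1.5418 \cdot 10^{-11}$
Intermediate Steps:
$z = -64860936480$ ($z = \left(-271521\right) 238880 = -64860936480$)
$\frac{1}{30 \left(-2212\right) + z} = \frac{1}{30 \left(-2212\right) - 64860936480} = \frac{1}{-66360 - 64860936480} = \frac{1}{-64861002840} = - \frac{1}{64861002840}$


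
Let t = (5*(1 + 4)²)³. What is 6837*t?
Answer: 13353515625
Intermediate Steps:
t = 1953125 (t = (5*5²)³ = (5*25)³ = 125³ = 1953125)
6837*t = 6837*1953125 = 13353515625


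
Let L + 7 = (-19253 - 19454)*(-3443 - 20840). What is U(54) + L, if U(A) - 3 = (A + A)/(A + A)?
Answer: 939922078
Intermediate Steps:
U(A) = 4 (U(A) = 3 + (A + A)/(A + A) = 3 + (2*A)/((2*A)) = 3 + (2*A)*(1/(2*A)) = 3 + 1 = 4)
L = 939922074 (L = -7 + (-19253 - 19454)*(-3443 - 20840) = -7 - 38707*(-24283) = -7 + 939922081 = 939922074)
U(54) + L = 4 + 939922074 = 939922078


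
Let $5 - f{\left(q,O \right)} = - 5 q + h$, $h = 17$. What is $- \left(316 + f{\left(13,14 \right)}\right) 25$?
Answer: $-9225$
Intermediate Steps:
$f{\left(q,O \right)} = -12 + 5 q$ ($f{\left(q,O \right)} = 5 - \left(- 5 q + 17\right) = 5 - \left(17 - 5 q\right) = 5 + \left(-17 + 5 q\right) = -12 + 5 q$)
$- \left(316 + f{\left(13,14 \right)}\right) 25 = - \left(316 + \left(-12 + 5 \cdot 13\right)\right) 25 = - \left(316 + \left(-12 + 65\right)\right) 25 = - \left(316 + 53\right) 25 = - 369 \cdot 25 = \left(-1\right) 9225 = -9225$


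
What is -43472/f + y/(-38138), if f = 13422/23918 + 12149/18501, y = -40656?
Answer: -91703232218572128/2569071997519 ≈ -35695.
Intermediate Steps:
f = 269450102/221253459 (f = 13422*(1/23918) + 12149*(1/18501) = 6711/11959 + 12149/18501 = 269450102/221253459 ≈ 1.2178)
-43472/f + y/(-38138) = -43472/269450102/221253459 - 40656/(-38138) = -43472*221253459/269450102 - 40656*(-1/38138) = -4809165184824/134725051 + 20328/19069 = -91703232218572128/2569071997519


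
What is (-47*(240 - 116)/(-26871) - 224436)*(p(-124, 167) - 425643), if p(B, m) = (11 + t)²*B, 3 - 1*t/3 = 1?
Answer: 2783093980679512/26871 ≈ 1.0357e+11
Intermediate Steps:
t = 6 (t = 9 - 3*1 = 9 - 3 = 6)
p(B, m) = 289*B (p(B, m) = (11 + 6)²*B = 17²*B = 289*B)
(-47*(240 - 116)/(-26871) - 224436)*(p(-124, 167) - 425643) = (-47*(240 - 116)/(-26871) - 224436)*(289*(-124) - 425643) = (-47*124*(-1/26871) - 224436)*(-35836 - 425643) = (-5828*(-1/26871) - 224436)*(-461479) = (5828/26871 - 224436)*(-461479) = -6030813928/26871*(-461479) = 2783093980679512/26871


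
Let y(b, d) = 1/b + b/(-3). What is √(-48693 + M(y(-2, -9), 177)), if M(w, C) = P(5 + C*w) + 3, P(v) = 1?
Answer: I*√48689 ≈ 220.66*I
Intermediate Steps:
y(b, d) = 1/b - b/3 (y(b, d) = 1/b + b*(-⅓) = 1/b - b/3)
M(w, C) = 4 (M(w, C) = 1 + 3 = 4)
√(-48693 + M(y(-2, -9), 177)) = √(-48693 + 4) = √(-48689) = I*√48689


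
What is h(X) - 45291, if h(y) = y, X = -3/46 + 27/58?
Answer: -30208830/667 ≈ -45291.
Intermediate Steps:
X = 267/667 (X = -3*1/46 + 27*(1/58) = -3/46 + 27/58 = 267/667 ≈ 0.40030)
h(X) - 45291 = 267/667 - 45291 = -30208830/667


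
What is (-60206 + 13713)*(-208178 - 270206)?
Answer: 22241507312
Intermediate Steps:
(-60206 + 13713)*(-208178 - 270206) = -46493*(-478384) = 22241507312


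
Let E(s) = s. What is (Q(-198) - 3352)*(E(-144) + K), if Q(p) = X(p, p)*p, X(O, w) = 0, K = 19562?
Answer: -65089136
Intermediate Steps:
Q(p) = 0 (Q(p) = 0*p = 0)
(Q(-198) - 3352)*(E(-144) + K) = (0 - 3352)*(-144 + 19562) = -3352*19418 = -65089136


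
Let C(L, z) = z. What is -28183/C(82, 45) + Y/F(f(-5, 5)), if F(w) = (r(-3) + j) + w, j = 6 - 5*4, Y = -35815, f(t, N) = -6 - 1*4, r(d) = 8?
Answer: 1160747/720 ≈ 1612.1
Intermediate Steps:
f(t, N) = -10 (f(t, N) = -6 - 4 = -10)
j = -14 (j = 6 - 20 = -14)
F(w) = -6 + w (F(w) = (8 - 14) + w = -6 + w)
-28183/C(82, 45) + Y/F(f(-5, 5)) = -28183/45 - 35815/(-6 - 10) = -28183*1/45 - 35815/(-16) = -28183/45 - 35815*(-1/16) = -28183/45 + 35815/16 = 1160747/720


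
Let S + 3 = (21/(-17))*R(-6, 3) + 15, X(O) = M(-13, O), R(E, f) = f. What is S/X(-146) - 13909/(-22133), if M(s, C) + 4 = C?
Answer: 10782399/18813050 ≈ 0.57313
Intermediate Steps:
M(s, C) = -4 + C
X(O) = -4 + O
S = 141/17 (S = -3 + ((21/(-17))*3 + 15) = -3 + ((21*(-1/17))*3 + 15) = -3 + (-21/17*3 + 15) = -3 + (-63/17 + 15) = -3 + 192/17 = 141/17 ≈ 8.2941)
S/X(-146) - 13909/(-22133) = 141/(17*(-4 - 146)) - 13909/(-22133) = (141/17)/(-150) - 13909*(-1/22133) = (141/17)*(-1/150) + 13909/22133 = -47/850 + 13909/22133 = 10782399/18813050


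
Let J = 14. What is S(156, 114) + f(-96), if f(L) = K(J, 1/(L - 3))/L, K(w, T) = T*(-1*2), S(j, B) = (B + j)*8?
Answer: 10264319/4752 ≈ 2160.0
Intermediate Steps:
S(j, B) = 8*B + 8*j
K(w, T) = -2*T (K(w, T) = T*(-2) = -2*T)
f(L) = -2/(L*(-3 + L)) (f(L) = (-2/(L - 3))/L = (-2/(-3 + L))/L = -2/(L*(-3 + L)))
S(156, 114) + f(-96) = (8*114 + 8*156) - 2/(-96*(-3 - 96)) = (912 + 1248) - 2*(-1/96)/(-99) = 2160 - 2*(-1/96)*(-1/99) = 2160 - 1/4752 = 10264319/4752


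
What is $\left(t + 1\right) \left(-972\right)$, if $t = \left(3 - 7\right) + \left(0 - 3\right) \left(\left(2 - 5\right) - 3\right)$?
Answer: $-14580$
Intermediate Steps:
$t = 14$ ($t = -4 - 3 \left(\left(2 - 5\right) - 3\right) = -4 - 3 \left(-3 - 3\right) = -4 - -18 = -4 + 18 = 14$)
$\left(t + 1\right) \left(-972\right) = \left(14 + 1\right) \left(-972\right) = 15 \left(-972\right) = -14580$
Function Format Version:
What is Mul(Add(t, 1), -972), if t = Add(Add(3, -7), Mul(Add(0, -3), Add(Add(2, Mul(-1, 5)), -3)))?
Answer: -14580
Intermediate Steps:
t = 14 (t = Add(-4, Mul(-3, Add(Add(2, -5), -3))) = Add(-4, Mul(-3, Add(-3, -3))) = Add(-4, Mul(-3, -6)) = Add(-4, 18) = 14)
Mul(Add(t, 1), -972) = Mul(Add(14, 1), -972) = Mul(15, -972) = -14580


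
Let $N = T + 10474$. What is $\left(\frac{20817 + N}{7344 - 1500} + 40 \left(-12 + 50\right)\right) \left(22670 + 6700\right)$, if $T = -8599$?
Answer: $\frac{21796387470}{487} \approx 4.4756 \cdot 10^{7}$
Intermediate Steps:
$N = 1875$ ($N = -8599 + 10474 = 1875$)
$\left(\frac{20817 + N}{7344 - 1500} + 40 \left(-12 + 50\right)\right) \left(22670 + 6700\right) = \left(\frac{20817 + 1875}{7344 - 1500} + 40 \left(-12 + 50\right)\right) \left(22670 + 6700\right) = \left(\frac{22692}{5844} + 40 \cdot 38\right) 29370 = \left(22692 \cdot \frac{1}{5844} + 1520\right) 29370 = \left(\frac{1891}{487} + 1520\right) 29370 = \frac{742131}{487} \cdot 29370 = \frac{21796387470}{487}$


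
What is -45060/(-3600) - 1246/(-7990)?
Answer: 121505/9588 ≈ 12.673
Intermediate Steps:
-45060/(-3600) - 1246/(-7990) = -45060*(-1/3600) - 1246*(-1/7990) = 751/60 + 623/3995 = 121505/9588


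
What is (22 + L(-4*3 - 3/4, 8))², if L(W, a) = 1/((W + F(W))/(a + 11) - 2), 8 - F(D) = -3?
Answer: 11710084/25281 ≈ 463.20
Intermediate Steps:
F(D) = 11 (F(D) = 8 - 1*(-3) = 8 + 3 = 11)
L(W, a) = 1/(-2 + (11 + W)/(11 + a)) (L(W, a) = 1/((W + 11)/(a + 11) - 2) = 1/((11 + W)/(11 + a) - 2) = 1/(-2 + (11 + W)/(11 + a)))
(22 + L(-4*3 - 3/4, 8))² = (22 + (11 + 8)/(-11 + (-4*3 - 3/4) - 2*8))² = (22 + 19/(-11 + (-12 - 3*¼) - 16))² = (22 + 19/(-11 + (-12 - ¾) - 16))² = (22 + 19/(-11 - 51/4 - 16))² = (22 + 19/(-159/4))² = (22 - 4/159*19)² = (22 - 76/159)² = (3422/159)² = 11710084/25281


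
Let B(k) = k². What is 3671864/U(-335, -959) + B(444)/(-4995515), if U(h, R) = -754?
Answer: -316258626388/64941695 ≈ -4869.9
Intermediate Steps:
3671864/U(-335, -959) + B(444)/(-4995515) = 3671864/(-754) + 444²/(-4995515) = 3671864*(-1/754) + 197136*(-1/4995515) = -63308/13 - 197136/4995515 = -316258626388/64941695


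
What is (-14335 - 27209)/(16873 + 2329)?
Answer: -20772/9601 ≈ -2.1635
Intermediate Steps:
(-14335 - 27209)/(16873 + 2329) = -41544/19202 = -41544*1/19202 = -20772/9601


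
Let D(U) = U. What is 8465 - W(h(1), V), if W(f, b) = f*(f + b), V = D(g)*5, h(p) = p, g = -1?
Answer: 8469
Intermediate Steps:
V = -5 (V = -1*5 = -5)
W(f, b) = f*(b + f)
8465 - W(h(1), V) = 8465 - (-5 + 1) = 8465 - (-4) = 8465 - 1*(-4) = 8465 + 4 = 8469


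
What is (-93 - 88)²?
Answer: 32761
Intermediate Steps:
(-93 - 88)² = (-181)² = 32761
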